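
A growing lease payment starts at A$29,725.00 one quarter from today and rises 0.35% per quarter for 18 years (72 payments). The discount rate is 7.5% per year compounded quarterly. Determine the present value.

A$1,291,167.46

Periodic rate r = 0.075/4 per quarter; n is counted in quarters.
Growing ordinary annuity: PV = PMT₁ × [1 − ((1+g)/(1+r))^n] / (r − g) = 29,725 × [1 − ((1+0.0035)/(1+r))^72] / (r − 0.0035) = A$1,291,167.46.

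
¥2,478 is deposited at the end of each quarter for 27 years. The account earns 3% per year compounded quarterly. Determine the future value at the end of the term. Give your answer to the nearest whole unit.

¥410,067

This is an ordinary annuity: 108 deposits of ¥2,478 at the end of each quarter.
Periodic rate r = 0.03/4 per quarter; n is counted in quarters.
FV = PMT × [((1+r)^n − 1)/r] = 2,478 × [(1+r)^108 − 1] / r = ¥410,067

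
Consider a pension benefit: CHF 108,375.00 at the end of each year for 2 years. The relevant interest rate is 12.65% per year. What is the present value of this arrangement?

This is an ordinary annuity: 2 payments of CHF 108,375.00 at the end of each year.
Periodic rate r = 0.1265 per year.
PV = PMT × [(1 − (1+r)^−n)/r] = 108,375 × [1 − (1+r)^−2] / r = CHF 181,606.80

CHF 181,606.80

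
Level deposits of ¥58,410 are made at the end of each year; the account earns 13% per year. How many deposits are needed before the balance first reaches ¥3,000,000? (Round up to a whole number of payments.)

17 payments

Periodic rate r = 0.13 per year.
Ordinary annuity FV: 3,000,000 = 58,410 × [((1+r)^n − 1)/r].
(1+r)^n = 1 + 3,000,000 × r / 58,410, so n = ln(1 + 3,000,000·r/58,410) / ln(1+r) = 16.68.
Round up to a whole number of payments: n = 17.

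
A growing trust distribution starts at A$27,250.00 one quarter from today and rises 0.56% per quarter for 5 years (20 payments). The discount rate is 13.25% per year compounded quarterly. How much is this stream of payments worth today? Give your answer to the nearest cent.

Periodic rate r = 0.1325/4 per quarter; n is counted in quarters.
Growing ordinary annuity: PV = PMT₁ × [1 − ((1+g)/(1+r))^n] / (r − g) = 27,250 × [1 − ((1+0.0056)/(1+r))^20] / (r − 0.0056) = A$413,126.99.

A$413,126.99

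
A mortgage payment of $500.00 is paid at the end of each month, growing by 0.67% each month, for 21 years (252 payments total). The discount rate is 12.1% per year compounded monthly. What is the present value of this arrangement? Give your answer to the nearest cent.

$84,333.96

Periodic rate r = 0.121/12 per month; n is counted in months.
Growing ordinary annuity: PV = PMT₁ × [1 − ((1+g)/(1+r))^n] / (r − g) = 500 × [1 − ((1+0.0067)/(1+r))^252] / (r − 0.0067) = $84,333.96.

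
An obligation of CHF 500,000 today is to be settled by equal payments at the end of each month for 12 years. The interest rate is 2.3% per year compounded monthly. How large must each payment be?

Level ordinary annuity; solve PV = PMT × [(1 − (1+r)^−n)/r] for PMT.
Periodic rate r = 0.023/12 per month; n is counted in months.
With n = 144: PMT = 500,000 / ([(1 − (1+r)^−n)/r]) = CHF 3,976.71

CHF 3,976.71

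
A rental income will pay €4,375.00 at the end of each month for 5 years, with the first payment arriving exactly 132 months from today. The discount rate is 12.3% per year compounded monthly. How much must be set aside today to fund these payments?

Ordinary annuity of 60 payments, first payment at period 132.
Periodic rate r = 0.123/12 per month; n is counted in months.
The ordinary-annuity PV formula values the stream one period before the first payment (period 131); discount that back 131 periods:
PV₀ = 4,375 × [1 − (1+r)^−60] / r × (1+r)^−131 = €51,359.45

€51,359.45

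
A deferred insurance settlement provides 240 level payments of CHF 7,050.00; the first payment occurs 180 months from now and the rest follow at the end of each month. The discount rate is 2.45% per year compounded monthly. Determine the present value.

Ordinary annuity of 240 payments, first payment at period 180.
Periodic rate r = 0.0245/12 per month; n is counted in months.
The ordinary-annuity PV formula values the stream one period before the first payment (period 179); discount that back 179 periods:
PV₀ = 7,050 × [1 − (1+r)^−240] / r × (1+r)^−179 = CHF 927,761.31

CHF 927,761.31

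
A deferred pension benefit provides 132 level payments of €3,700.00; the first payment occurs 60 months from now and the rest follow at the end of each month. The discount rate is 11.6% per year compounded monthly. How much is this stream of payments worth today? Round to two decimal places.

€156,038.14

Ordinary annuity of 132 payments, first payment at period 60.
Periodic rate r = 0.116/12 per month; n is counted in months.
The ordinary-annuity PV formula values the stream one period before the first payment (period 59); discount that back 59 periods:
PV₀ = 3,700 × [1 − (1+r)^−132] / r × (1+r)^−59 = €156,038.14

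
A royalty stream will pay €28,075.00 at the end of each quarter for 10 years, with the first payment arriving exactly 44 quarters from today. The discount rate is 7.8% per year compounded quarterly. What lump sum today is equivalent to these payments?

Ordinary annuity of 40 payments, first payment at period 44.
Periodic rate r = 0.078/4 per quarter; n is counted in quarters.
The ordinary-annuity PV formula values the stream one period before the first payment (period 43); discount that back 43 periods:
PV₀ = 28,075 × [1 − (1+r)^−40] / r × (1+r)^−43 = €337,698.52

€337,698.52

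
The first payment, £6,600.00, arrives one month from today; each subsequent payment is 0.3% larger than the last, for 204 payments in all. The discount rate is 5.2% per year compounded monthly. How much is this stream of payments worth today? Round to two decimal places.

£1,175,072.31

Periodic rate r = 0.052/12 per month; n is counted in months.
Growing ordinary annuity: PV = PMT₁ × [1 − ((1+g)/(1+r))^n] / (r − g) = 6,600 × [1 − ((1+0.003)/(1+r))^204] / (r − 0.003) = £1,175,072.31.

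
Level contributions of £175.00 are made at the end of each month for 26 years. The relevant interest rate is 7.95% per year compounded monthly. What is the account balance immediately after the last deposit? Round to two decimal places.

This is an ordinary annuity: 312 deposits of £175.00 at the end of each month.
Periodic rate r = 0.0795/12 per month; n is counted in months.
FV = PMT × [((1+r)^n − 1)/r] = 175 × [(1+r)^312 − 1] / r = £180,874.90

£180,874.90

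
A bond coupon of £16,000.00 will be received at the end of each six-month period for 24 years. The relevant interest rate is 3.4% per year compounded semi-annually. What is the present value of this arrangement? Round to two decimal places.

This is an ordinary annuity: 48 payments of £16,000.00 at the end of each six-month period.
Periodic rate r = 0.034/2 per half-year; n is counted in half-years.
PV = PMT × [(1 − (1+r)^−n)/r] = 16,000 × [1 − (1+r)^−48] / r = £522,126.98

£522,126.98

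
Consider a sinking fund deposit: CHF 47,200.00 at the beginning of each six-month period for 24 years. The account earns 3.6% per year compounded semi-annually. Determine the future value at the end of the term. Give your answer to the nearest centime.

This is an annuity due: 48 deposits of CHF 47,200.00 at the beginning of each six-month period.
Periodic rate r = 0.036/2 per half-year; n is counted in half-years.
FV = PMT × [((1+r)^n − 1)/r] × (1+r) = 47,200 × [(1+r)^48 − 1] / r × (1+r) = CHF 3,615,654.96

CHF 3,615,654.96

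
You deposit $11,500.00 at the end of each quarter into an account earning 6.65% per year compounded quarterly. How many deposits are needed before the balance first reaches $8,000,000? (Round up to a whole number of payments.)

154 payments

Periodic rate r = 0.0665/4 per quarter; n is counted in quarters.
Ordinary annuity FV: 8,000,000 = 11,500 × [((1+r)^n − 1)/r].
(1+r)^n = 1 + 8,000,000 × r / 11,500, so n = ln(1 + 8,000,000·r/11,500) / ln(1+r) = 153.50.
Round up to a whole number of payments: n = 154.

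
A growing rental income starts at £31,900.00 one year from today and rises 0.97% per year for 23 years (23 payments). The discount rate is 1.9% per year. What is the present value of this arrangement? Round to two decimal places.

Periodic rate r = 0.019 per year.
Growing ordinary annuity: PV = PMT₁ × [1 − ((1+g)/(1+r))^n] / (r − g) = 31,900 × [1 − ((1+0.0097)/(1+r))^23] / (r − 0.0097) = £652,149.39.

£652,149.39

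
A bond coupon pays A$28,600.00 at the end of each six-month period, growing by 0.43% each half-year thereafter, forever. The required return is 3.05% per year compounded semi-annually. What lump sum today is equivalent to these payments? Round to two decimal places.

A$2,611,872.15

Periodic rate r = 0.0305/2 per half-year.
Growing perpetuity (Gordon): PV = PMT₁ / (r − g) = 28,600 / (r − 0.0043) = A$2,611,872.15.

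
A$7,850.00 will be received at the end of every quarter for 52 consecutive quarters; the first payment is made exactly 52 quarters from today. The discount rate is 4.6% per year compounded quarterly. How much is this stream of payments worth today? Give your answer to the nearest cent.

Ordinary annuity of 52 payments, first payment at period 52.
Periodic rate r = 0.046/4 per quarter; n is counted in quarters.
The ordinary-annuity PV formula values the stream one period before the first payment (period 51); discount that back 51 periods:
PV₀ = 7,850 × [1 − (1+r)^−52] / r × (1+r)^−51 = A$170,762.72

A$170,762.72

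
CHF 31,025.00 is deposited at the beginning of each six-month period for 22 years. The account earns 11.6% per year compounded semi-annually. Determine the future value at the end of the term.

This is an annuity due: 44 deposits of CHF 31,025.00 at the beginning of each six-month period.
Periodic rate r = 0.116/2 per half-year; n is counted in half-years.
FV = PMT × [((1+r)^n − 1)/r] × (1+r) = 31,025 × [(1+r)^44 − 1] / r × (1+r) = CHF 6,197,052.73

CHF 6,197,052.73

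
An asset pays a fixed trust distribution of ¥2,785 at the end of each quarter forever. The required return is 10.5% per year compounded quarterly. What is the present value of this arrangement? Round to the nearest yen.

¥106,095

Periodic rate r = 0.105/4 per quarter.
Level perpetuity: PV = PMT / r = 2,785 / (0.105/4) = ¥106,095.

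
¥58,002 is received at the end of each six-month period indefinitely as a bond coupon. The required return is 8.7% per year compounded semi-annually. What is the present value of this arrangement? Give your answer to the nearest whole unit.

¥1,333,379

Periodic rate r = 0.087/2 per half-year.
Level perpetuity: PV = PMT / r = 58,002 / (0.087/2) = ¥1,333,379.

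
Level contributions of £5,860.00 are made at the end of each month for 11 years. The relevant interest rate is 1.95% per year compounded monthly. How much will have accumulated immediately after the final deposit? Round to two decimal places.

This is an ordinary annuity: 132 deposits of £5,860.00 at the end of each month.
Periodic rate r = 0.0195/12 per month; n is counted in months.
FV = PMT × [((1+r)^n − 1)/r] = 5,860 × [(1+r)^132 − 1] / r = £861,965.96

£861,965.96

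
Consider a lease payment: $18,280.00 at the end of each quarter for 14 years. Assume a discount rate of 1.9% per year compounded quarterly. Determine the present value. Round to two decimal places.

This is an ordinary annuity: 56 payments of $18,280.00 at the end of each quarter.
Periodic rate r = 0.019/4 per quarter; n is counted in quarters.
PV = PMT × [(1 − (1+r)^−n)/r] = 18,280 × [1 − (1+r)^−56] / r = $896,982.48

$896,982.48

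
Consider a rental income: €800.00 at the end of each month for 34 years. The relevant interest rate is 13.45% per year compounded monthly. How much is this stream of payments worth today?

This is an ordinary annuity: 408 payments of €800.00 at the end of each month.
Periodic rate r = 0.1345/12 per month; n is counted in months.
PV = PMT × [(1 − (1+r)^−n)/r] = 800 × [1 − (1+r)^−408] / r = €70,619.38

€70,619.38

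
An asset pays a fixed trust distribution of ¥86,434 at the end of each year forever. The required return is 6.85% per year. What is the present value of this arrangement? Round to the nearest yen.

Periodic rate r = 0.0685 per year.
Level perpetuity: PV = PMT / r = 86,434 / (0.0685) = ¥1,261,810.

¥1,261,810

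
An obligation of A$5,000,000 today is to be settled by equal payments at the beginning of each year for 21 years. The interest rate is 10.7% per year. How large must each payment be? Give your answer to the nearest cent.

Level annuity due; solve PV = PMT × [(1 − (1+r)^−n)/r] × (1+r) for PMT.
Periodic rate r = 0.107 per year.
With n = 21: PMT = 5,000,000 / ([(1 − (1+r)^−n)/r] × (1+r)) = A$548,117.85

A$548,117.85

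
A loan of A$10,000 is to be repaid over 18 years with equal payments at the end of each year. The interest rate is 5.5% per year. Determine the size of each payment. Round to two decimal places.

Level ordinary annuity; solve PV = PMT × [(1 − (1+r)^−n)/r] for PMT.
Periodic rate r = 0.055 per year.
With n = 18: PMT = 10,000 / ([(1 − (1+r)^−n)/r]) = A$889.20

A$889.20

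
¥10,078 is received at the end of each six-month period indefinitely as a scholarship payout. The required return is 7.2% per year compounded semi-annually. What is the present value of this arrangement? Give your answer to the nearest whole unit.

Periodic rate r = 0.072/2 per half-year.
Level perpetuity: PV = PMT / r = 10,078 / (0.072/2) = ¥279,944.

¥279,944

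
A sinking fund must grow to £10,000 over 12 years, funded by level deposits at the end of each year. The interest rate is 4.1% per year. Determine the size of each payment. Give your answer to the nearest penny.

£661.71

Level ordinary annuity; solve FV = PMT × [((1+r)^n − 1)/r] for PMT.
Periodic rate r = 0.041 per year.
With n = 12: PMT = 10,000 / ([((1+r)^n − 1)/r]) = £661.71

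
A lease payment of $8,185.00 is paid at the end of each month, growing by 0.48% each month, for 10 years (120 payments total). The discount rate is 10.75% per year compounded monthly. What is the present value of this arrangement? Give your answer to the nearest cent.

$769,205.34

Periodic rate r = 0.1075/12 per month; n is counted in months.
Growing ordinary annuity: PV = PMT₁ × [1 − ((1+g)/(1+r))^n] / (r − g) = 8,185 × [1 − ((1+0.0048)/(1+r))^120] / (r − 0.0048) = $769,205.34.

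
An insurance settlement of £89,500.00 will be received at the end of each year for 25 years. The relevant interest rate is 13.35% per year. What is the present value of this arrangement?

This is an ordinary annuity: 25 payments of £89,500.00 at the end of each year.
Periodic rate r = 0.1335 per year.
PV = PMT × [(1 − (1+r)^−n)/r] = 89,500 × [1 − (1+r)^−25] / r = £641,183.68

£641,183.68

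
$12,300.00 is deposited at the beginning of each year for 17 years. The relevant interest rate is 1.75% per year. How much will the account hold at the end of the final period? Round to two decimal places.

This is an annuity due: 17 deposits of $12,300.00 at the beginning of each year.
Periodic rate r = 0.0175 per year.
FV = PMT × [((1+r)^n − 1)/r] × (1+r) = 12,300 × [(1+r)^17 − 1] / r × (1+r) = $245,319.01

$245,319.01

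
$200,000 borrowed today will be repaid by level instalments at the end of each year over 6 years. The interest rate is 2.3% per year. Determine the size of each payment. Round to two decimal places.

Level ordinary annuity; solve PV = PMT × [(1 − (1+r)^−n)/r] for PMT.
Periodic rate r = 0.023 per year.
With n = 6: PMT = 200,000 / ([(1 − (1+r)^−n)/r]) = $36,067.50

$36,067.50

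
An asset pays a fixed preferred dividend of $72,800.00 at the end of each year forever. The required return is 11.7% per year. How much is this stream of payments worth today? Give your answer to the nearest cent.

$622,222.22

Periodic rate r = 0.117 per year.
Level perpetuity: PV = PMT / r = 72,800 / (0.117) = $622,222.22.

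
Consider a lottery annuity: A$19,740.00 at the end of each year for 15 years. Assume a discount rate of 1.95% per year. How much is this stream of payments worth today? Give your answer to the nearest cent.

A$254,595.83

This is an ordinary annuity: 15 payments of A$19,740.00 at the end of each year.
Periodic rate r = 0.0195 per year.
PV = PMT × [(1 − (1+r)^−n)/r] = 19,740 × [1 − (1+r)^−15] / r = A$254,595.83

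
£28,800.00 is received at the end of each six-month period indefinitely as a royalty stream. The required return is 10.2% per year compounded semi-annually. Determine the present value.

£564,705.88

Periodic rate r = 0.102/2 per half-year.
Level perpetuity: PV = PMT / r = 28,800 / (0.102/2) = £564,705.88.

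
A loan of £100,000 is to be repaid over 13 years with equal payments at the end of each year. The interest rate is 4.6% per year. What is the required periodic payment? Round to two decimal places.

£10,390.76

Level ordinary annuity; solve PV = PMT × [(1 − (1+r)^−n)/r] for PMT.
Periodic rate r = 0.046 per year.
With n = 13: PMT = 100,000 / ([(1 − (1+r)^−n)/r]) = £10,390.76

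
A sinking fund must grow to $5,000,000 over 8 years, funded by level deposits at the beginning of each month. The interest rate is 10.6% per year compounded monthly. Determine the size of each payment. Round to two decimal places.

$33,009.22

Level annuity due; solve FV = PMT × [((1+r)^n − 1)/r] × (1+r) for PMT.
Periodic rate r = 0.106/12 per month; n is counted in months.
With n = 96: PMT = 5,000,000 / ([((1+r)^n − 1)/r] × (1+r)) = $33,009.22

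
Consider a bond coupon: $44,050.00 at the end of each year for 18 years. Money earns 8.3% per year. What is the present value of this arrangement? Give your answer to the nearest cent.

This is an ordinary annuity: 18 payments of $44,050.00 at the end of each year.
Periodic rate r = 0.083 per year.
PV = PMT × [(1 − (1+r)^−n)/r] = 44,050 × [1 − (1+r)^−18] / r = $404,378.61

$404,378.61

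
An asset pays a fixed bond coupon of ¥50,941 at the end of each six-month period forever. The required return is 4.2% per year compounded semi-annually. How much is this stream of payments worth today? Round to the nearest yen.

Periodic rate r = 0.042/2 per half-year.
Level perpetuity: PV = PMT / r = 50,941 / (0.042/2) = ¥2,425,762.

¥2,425,762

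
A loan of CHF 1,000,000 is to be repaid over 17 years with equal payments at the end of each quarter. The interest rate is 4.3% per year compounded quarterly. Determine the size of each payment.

CHF 20,805.48

Level ordinary annuity; solve PV = PMT × [(1 − (1+r)^−n)/r] for PMT.
Periodic rate r = 0.043/4 per quarter; n is counted in quarters.
With n = 68: PMT = 1,000,000 / ([(1 − (1+r)^−n)/r]) = CHF 20,805.48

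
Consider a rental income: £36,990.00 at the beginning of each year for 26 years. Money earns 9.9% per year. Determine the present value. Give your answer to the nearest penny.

This is an annuity due: 26 payments of £36,990.00 at the beginning of each year.
Periodic rate r = 0.099 per year.
PV = PMT × [(1 − (1+r)^−n)/r] × (1+r) = 36,990 × [1 − (1+r)^−26] / r × (1+r) = £375,348.13

£375,348.13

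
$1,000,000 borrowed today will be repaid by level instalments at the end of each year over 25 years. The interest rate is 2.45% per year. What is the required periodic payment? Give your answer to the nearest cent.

Level ordinary annuity; solve PV = PMT × [(1 − (1+r)^−n)/r] for PMT.
Periodic rate r = 0.0245 per year.
With n = 25: PMT = 1,000,000 / ([(1 − (1+r)^−n)/r]) = $53,966.00

$53,966.00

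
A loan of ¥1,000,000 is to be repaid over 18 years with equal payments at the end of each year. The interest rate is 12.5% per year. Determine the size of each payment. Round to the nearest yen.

Level ordinary annuity; solve PV = PMT × [(1 − (1+r)^−n)/r] for PMT.
Periodic rate r = 0.125 per year.
With n = 18: PMT = 1,000,000 / ([(1 − (1+r)^−n)/r]) = ¥142,049

¥142,049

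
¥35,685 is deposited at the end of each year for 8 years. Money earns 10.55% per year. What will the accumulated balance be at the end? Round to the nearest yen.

¥416,330

This is an ordinary annuity: 8 deposits of ¥35,685 at the end of each year.
Periodic rate r = 0.1055 per year.
FV = PMT × [((1+r)^n − 1)/r] = 35,685 × [(1+r)^8 − 1] / r = ¥416,330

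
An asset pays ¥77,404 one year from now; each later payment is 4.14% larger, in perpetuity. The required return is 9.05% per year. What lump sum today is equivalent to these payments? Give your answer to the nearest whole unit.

¥1,576,456

Periodic rate r = 0.0905 per year.
Growing perpetuity (Gordon): PV = PMT₁ / (r − g) = 77,404 / (r − 0.0414) = ¥1,576,456.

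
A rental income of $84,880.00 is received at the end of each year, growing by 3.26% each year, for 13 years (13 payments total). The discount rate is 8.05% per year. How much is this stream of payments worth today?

$789,224.48

Periodic rate r = 0.0805 per year.
Growing ordinary annuity: PV = PMT₁ × [1 − ((1+g)/(1+r))^n] / (r − g) = 84,880 × [1 − ((1+0.0326)/(1+r))^13] / (r − 0.0326) = $789,224.48.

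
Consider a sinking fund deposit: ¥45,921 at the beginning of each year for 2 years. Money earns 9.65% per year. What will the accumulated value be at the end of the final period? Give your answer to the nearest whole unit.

¥105,564

This is an annuity due: 2 deposits of ¥45,921 at the beginning of each year.
Periodic rate r = 0.0965 per year.
FV = PMT × [((1+r)^n − 1)/r] × (1+r) = 45,921 × [(1+r)^2 − 1] / r × (1+r) = ¥105,564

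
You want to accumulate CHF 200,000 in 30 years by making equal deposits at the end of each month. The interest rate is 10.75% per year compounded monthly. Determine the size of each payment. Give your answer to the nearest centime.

Level ordinary annuity; solve FV = PMT × [((1+r)^n − 1)/r] for PMT.
Periodic rate r = 0.1075/12 per month; n is counted in months.
With n = 360: PMT = 200,000 / ([((1+r)^n − 1)/r]) = CHF 75.30

CHF 75.30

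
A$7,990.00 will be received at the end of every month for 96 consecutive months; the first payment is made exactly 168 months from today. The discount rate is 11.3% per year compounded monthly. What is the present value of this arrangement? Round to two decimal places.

Ordinary annuity of 96 payments, first payment at period 168.
Periodic rate r = 0.113/12 per month; n is counted in months.
The ordinary-annuity PV formula values the stream one period before the first payment (period 167); discount that back 167 periods:
PV₀ = 7,990 × [1 − (1+r)^−96] / r × (1+r)^−167 = A$105,240.34

A$105,240.34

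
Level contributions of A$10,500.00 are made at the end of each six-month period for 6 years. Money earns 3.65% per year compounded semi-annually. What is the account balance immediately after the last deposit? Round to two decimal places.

This is an ordinary annuity: 12 deposits of A$10,500.00 at the end of each six-month period.
Periodic rate r = 0.0365/2 per half-year; n is counted in half-years.
FV = PMT × [((1+r)^n − 1)/r] = 10,500 × [(1+r)^12 − 1] / r = A$139,449.16

A$139,449.16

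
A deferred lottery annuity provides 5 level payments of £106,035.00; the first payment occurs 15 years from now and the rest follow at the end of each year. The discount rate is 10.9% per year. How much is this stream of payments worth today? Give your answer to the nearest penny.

£92,304.06

Ordinary annuity of 5 payments, first payment at period 15.
Periodic rate r = 0.109 per year.
The ordinary-annuity PV formula values the stream one period before the first payment (period 14); discount that back 14 periods:
PV₀ = 106,035 × [1 − (1+r)^−5] / r × (1+r)^−14 = £92,304.06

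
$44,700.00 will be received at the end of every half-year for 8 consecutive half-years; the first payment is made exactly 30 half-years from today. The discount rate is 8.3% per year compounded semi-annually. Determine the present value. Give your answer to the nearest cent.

$91,980.35

Ordinary annuity of 8 payments, first payment at period 30.
Periodic rate r = 0.083/2 per half-year; n is counted in half-years.
The ordinary-annuity PV formula values the stream one period before the first payment (period 29); discount that back 29 periods:
PV₀ = 44,700 × [1 − (1+r)^−8] / r × (1+r)^−29 = $91,980.35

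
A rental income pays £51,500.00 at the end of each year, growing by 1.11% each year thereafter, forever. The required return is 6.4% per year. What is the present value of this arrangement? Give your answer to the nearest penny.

Periodic rate r = 0.064 per year.
Growing perpetuity (Gordon): PV = PMT₁ / (r − g) = 51,500 / (r − 0.0111) = £973,534.97.

£973,534.97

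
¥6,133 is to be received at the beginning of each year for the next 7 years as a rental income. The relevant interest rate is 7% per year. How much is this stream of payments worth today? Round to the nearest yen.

This is an annuity due: 7 payments of ¥6,133 at the beginning of each year.
Periodic rate r = 0.07 per year.
PV = PMT × [(1 − (1+r)^−n)/r] × (1+r) = 6,133 × [1 − (1+r)^−7] / r × (1+r) = ¥35,366

¥35,366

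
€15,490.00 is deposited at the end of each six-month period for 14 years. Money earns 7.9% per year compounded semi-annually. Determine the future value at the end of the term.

€768,067.56

This is an ordinary annuity: 28 deposits of €15,490.00 at the end of each six-month period.
Periodic rate r = 0.079/2 per half-year; n is counted in half-years.
FV = PMT × [((1+r)^n − 1)/r] = 15,490 × [(1+r)^28 − 1] / r = €768,067.56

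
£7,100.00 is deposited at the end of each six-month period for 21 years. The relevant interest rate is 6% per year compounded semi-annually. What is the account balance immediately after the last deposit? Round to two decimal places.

£582,364.69

This is an ordinary annuity: 42 deposits of £7,100.00 at the end of each six-month period.
Periodic rate r = 0.06/2 per half-year; n is counted in half-years.
FV = PMT × [((1+r)^n − 1)/r] = 7,100 × [(1+r)^42 − 1] / r = £582,364.69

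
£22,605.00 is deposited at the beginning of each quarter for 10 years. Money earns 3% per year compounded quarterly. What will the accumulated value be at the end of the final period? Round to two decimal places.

This is an annuity due: 40 deposits of £22,605.00 at the beginning of each quarter.
Periodic rate r = 0.03/4 per quarter; n is counted in quarters.
FV = PMT × [((1+r)^n − 1)/r] × (1+r) = 22,605 × [(1+r)^40 − 1] / r × (1+r) = £1,057,797.14

£1,057,797.14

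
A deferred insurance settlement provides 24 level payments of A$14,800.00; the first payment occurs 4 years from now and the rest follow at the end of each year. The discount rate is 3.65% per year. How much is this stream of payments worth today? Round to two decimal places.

Ordinary annuity of 24 payments, first payment at period 4.
Periodic rate r = 0.0365 per year.
The ordinary-annuity PV formula values the stream one period before the first payment (period 3); discount that back 3 periods:
PV₀ = 14,800 × [1 − (1+r)^−24] / r × (1+r)^−3 = A$210,106.49

A$210,106.49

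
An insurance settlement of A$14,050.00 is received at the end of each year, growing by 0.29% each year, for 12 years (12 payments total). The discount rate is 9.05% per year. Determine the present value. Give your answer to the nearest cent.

Periodic rate r = 0.0905 per year.
Growing ordinary annuity: PV = PMT₁ × [1 − ((1+g)/(1+r))^n] / (r − g) = 14,050 × [1 − ((1+0.0029)/(1+r))^12] / (r − 0.0029) = A$101,672.22.

A$101,672.22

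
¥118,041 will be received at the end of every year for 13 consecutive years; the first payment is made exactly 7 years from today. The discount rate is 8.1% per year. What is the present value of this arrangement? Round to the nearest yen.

Ordinary annuity of 13 payments, first payment at period 7.
Periodic rate r = 0.081 per year.
The ordinary-annuity PV formula values the stream one period before the first payment (period 6); discount that back 6 periods:
PV₀ = 118,041 × [1 − (1+r)^−13] / r × (1+r)^−6 = ¥581,471

¥581,471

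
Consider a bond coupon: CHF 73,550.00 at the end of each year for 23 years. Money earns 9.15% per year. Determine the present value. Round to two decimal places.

This is an ordinary annuity: 23 payments of CHF 73,550.00 at the end of each year.
Periodic rate r = 0.0915 per year.
PV = PMT × [(1 − (1+r)^−n)/r] = 73,550 × [1 − (1+r)^−23] / r = CHF 696,521.22

CHF 696,521.22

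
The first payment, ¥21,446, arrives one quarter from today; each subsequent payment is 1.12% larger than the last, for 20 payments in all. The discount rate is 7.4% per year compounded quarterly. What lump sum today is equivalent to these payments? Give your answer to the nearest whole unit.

¥393,651

Periodic rate r = 0.074/4 per quarter; n is counted in quarters.
Growing ordinary annuity: PV = PMT₁ × [1 − ((1+g)/(1+r))^n] / (r − g) = 21,446 × [1 − ((1+0.0112)/(1+r))^20] / (r − 0.0112) = ¥393,651.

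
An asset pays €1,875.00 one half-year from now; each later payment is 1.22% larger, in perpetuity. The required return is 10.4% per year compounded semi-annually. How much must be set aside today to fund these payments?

Periodic rate r = 0.104/2 per half-year.
Growing perpetuity (Gordon): PV = PMT₁ / (r − g) = 1,875 / (r − 0.0122) = €47,110.55.

€47,110.55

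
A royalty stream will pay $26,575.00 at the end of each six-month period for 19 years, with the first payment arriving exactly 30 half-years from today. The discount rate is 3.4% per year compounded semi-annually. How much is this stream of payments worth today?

Ordinary annuity of 38 payments, first payment at period 30.
Periodic rate r = 0.034/2 per half-year; n is counted in half-years.
The ordinary-annuity PV formula values the stream one period before the first payment (period 29); discount that back 29 periods:
PV₀ = 26,575 × [1 − (1+r)^−38] / r × (1+r)^−29 = $453,508.53

$453,508.53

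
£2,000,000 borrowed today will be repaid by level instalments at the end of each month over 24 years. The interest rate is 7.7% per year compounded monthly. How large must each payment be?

Level ordinary annuity; solve PV = PMT × [(1 − (1+r)^−n)/r] for PMT.
Periodic rate r = 0.077/12 per month; n is counted in months.
With n = 288: PMT = 2,000,000 / ([(1 − (1+r)^−n)/r]) = £15,250.27

£15,250.27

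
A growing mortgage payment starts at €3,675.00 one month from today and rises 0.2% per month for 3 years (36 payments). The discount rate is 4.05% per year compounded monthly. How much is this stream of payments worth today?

€128,741.46

Periodic rate r = 0.0405/12 per month; n is counted in months.
Growing ordinary annuity: PV = PMT₁ × [1 − ((1+g)/(1+r))^n] / (r − g) = 3,675 × [1 − ((1+0.002)/(1+r))^36] / (r − 0.002) = €128,741.46.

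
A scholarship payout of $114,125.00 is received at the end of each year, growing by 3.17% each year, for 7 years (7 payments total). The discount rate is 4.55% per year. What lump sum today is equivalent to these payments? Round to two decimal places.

$734,507.63

Periodic rate r = 0.0455 per year.
Growing ordinary annuity: PV = PMT₁ × [1 − ((1+g)/(1+r))^n] / (r − g) = 114,125 × [1 − ((1+0.0317)/(1+r))^7] / (r − 0.0317) = $734,507.63.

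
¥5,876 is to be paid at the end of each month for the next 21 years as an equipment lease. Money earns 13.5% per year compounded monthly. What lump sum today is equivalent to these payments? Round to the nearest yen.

¥491,152

This is an ordinary annuity: 252 payments of ¥5,876 at the end of each month.
Periodic rate r = 0.135/12 per month; n is counted in months.
PV = PMT × [(1 − (1+r)^−n)/r] = 5,876 × [1 − (1+r)^−252] / r = ¥491,152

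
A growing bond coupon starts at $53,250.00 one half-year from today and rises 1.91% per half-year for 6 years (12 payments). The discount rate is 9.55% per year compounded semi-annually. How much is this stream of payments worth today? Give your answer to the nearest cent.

Periodic rate r = 0.0955/2 per half-year; n is counted in half-years.
Growing ordinary annuity: PV = PMT₁ × [1 − ((1+g)/(1+r))^n] / (r − g) = 53,250 × [1 − ((1+0.0191)/(1+r))^12] / (r − 0.0191) = $526,024.13.

$526,024.13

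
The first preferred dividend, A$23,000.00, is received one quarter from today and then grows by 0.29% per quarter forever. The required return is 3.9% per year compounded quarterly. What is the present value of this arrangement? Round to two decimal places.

A$3,357,664.23

Periodic rate r = 0.039/4 per quarter.
Growing perpetuity (Gordon): PV = PMT₁ / (r − g) = 23,000 / (r − 0.0029) = A$3,357,664.23.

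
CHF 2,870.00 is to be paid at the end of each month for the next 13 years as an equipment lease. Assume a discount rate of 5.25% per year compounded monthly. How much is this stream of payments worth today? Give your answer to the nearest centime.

CHF 323,995.20

This is an ordinary annuity: 156 payments of CHF 2,870.00 at the end of each month.
Periodic rate r = 0.0525/12 per month; n is counted in months.
PV = PMT × [(1 − (1+r)^−n)/r] = 2,870 × [1 − (1+r)^−156] / r = CHF 323,995.20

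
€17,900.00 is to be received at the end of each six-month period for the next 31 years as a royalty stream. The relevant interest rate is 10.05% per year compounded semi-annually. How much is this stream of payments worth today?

This is an ordinary annuity: 62 payments of €17,900.00 at the end of each six-month period.
Periodic rate r = 0.1005/2 per half-year; n is counted in half-years.
PV = PMT × [(1 − (1+r)^−n)/r] = 17,900 × [1 − (1+r)^−62] / r = €339,174.96

€339,174.96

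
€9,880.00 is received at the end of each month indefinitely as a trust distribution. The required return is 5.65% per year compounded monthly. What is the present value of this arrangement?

Periodic rate r = 0.0565/12 per month.
Level perpetuity: PV = PMT / r = 9,880 / (0.0565/12) = €2,098,407.08.

€2,098,407.08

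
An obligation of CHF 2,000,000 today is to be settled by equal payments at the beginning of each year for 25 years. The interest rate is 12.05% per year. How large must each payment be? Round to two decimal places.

Level annuity due; solve PV = PMT × [(1 − (1+r)^−n)/r] × (1+r) for PMT.
Periodic rate r = 0.1205 per year.
With n = 25: PMT = 2,000,000 / ([(1 − (1+r)^−n)/r] × (1+r)) = CHF 228,366.78

CHF 228,366.78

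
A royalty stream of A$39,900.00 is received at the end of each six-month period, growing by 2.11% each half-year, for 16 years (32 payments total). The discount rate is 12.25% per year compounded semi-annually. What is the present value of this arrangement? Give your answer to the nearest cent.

Periodic rate r = 0.1225/2 per half-year; n is counted in half-years.
Growing ordinary annuity: PV = PMT₁ × [1 − ((1+g)/(1+r))^n] / (r − g) = 39,900 × [1 − ((1+0.0211)/(1+r))^32] / (r − 0.0211) = A$704,501.83.

A$704,501.83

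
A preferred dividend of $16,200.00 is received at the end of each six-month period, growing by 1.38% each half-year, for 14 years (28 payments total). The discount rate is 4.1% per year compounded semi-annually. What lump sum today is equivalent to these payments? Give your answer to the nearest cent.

$407,244.18

Periodic rate r = 0.041/2 per half-year; n is counted in half-years.
Growing ordinary annuity: PV = PMT₁ × [1 − ((1+g)/(1+r))^n] / (r − g) = 16,200 × [1 − ((1+0.0138)/(1+r))^28] / (r − 0.0138) = $407,244.18.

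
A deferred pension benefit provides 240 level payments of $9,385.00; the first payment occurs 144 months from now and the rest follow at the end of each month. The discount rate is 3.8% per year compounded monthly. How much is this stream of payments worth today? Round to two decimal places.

$1,002,778.07

Ordinary annuity of 240 payments, first payment at period 144.
Periodic rate r = 0.038/12 per month; n is counted in months.
The ordinary-annuity PV formula values the stream one period before the first payment (period 143); discount that back 143 periods:
PV₀ = 9,385 × [1 − (1+r)^−240] / r × (1+r)^−143 = $1,002,778.07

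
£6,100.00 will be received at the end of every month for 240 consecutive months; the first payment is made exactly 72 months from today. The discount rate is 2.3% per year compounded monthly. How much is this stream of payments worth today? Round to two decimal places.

Ordinary annuity of 240 payments, first payment at period 72.
Periodic rate r = 0.023/12 per month; n is counted in months.
The ordinary-annuity PV formula values the stream one period before the first payment (period 71); discount that back 71 periods:
PV₀ = 6,100 × [1 − (1+r)^−240] / r × (1+r)^−71 = £1,023,539.03

£1,023,539.03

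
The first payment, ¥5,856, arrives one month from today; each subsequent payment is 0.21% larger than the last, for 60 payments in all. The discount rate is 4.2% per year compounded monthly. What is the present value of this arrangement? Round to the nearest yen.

¥336,105

Periodic rate r = 0.042/12 per month; n is counted in months.
Growing ordinary annuity: PV = PMT₁ × [1 − ((1+g)/(1+r))^n] / (r − g) = 5,856 × [1 − ((1+0.0021)/(1+r))^60] / (r − 0.0021) = ¥336,105.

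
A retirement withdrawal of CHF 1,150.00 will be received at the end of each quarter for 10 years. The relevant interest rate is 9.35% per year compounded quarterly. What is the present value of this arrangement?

CHF 29,674.52

This is an ordinary annuity: 40 payments of CHF 1,150.00 at the end of each quarter.
Periodic rate r = 0.0935/4 per quarter; n is counted in quarters.
PV = PMT × [(1 − (1+r)^−n)/r] = 1,150 × [1 − (1+r)^−40] / r = CHF 29,674.52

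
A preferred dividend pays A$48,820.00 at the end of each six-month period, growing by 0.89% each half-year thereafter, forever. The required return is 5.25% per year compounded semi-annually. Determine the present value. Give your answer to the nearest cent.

A$2,813,832.85

Periodic rate r = 0.0525/2 per half-year.
Growing perpetuity (Gordon): PV = PMT₁ / (r − g) = 48,820 / (r − 0.0089) = A$2,813,832.85.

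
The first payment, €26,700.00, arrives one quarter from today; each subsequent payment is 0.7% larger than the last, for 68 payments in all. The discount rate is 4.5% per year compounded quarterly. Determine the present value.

Periodic rate r = 0.045/4 per quarter; n is counted in quarters.
Growing ordinary annuity: PV = PMT₁ × [1 − ((1+g)/(1+r))^n] / (r − g) = 26,700 × [1 − ((1+0.007)/(1+r))^68] / (r − 0.007) = €1,564,482.89.

€1,564,482.89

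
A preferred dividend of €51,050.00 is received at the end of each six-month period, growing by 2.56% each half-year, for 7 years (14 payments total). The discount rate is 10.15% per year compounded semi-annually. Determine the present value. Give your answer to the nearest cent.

Periodic rate r = 0.1015/2 per half-year; n is counted in half-years.
Growing ordinary annuity: PV = PMT₁ × [1 − ((1+g)/(1+r))^n] / (r − g) = 51,050 × [1 − ((1+0.0256)/(1+r))^14] / (r − 0.0256) = €583,854.19.

€583,854.19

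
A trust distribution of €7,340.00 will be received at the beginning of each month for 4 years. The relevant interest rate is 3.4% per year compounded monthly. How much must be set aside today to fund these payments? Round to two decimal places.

€329,909.61

This is an annuity due: 48 payments of €7,340.00 at the beginning of each month.
Periodic rate r = 0.034/12 per month; n is counted in months.
PV = PMT × [(1 − (1+r)^−n)/r] × (1+r) = 7,340 × [1 − (1+r)^−48] / r × (1+r) = €329,909.61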